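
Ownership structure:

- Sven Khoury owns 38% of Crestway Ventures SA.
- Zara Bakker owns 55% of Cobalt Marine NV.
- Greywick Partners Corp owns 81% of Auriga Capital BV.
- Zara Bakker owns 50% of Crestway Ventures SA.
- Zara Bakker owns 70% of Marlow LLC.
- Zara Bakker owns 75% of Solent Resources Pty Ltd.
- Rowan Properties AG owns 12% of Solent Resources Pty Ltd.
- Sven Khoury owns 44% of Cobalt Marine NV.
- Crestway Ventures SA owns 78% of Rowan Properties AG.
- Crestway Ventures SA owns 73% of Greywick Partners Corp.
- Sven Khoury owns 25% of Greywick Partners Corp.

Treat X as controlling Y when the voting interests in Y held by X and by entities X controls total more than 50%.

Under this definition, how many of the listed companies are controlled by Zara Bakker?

3

Zara holds 55% of Cobalt, so Zara controls Cobalt.
Zara holds 70% of Marlow, so Zara controls Marlow.
Zara holds 75% of Solent, so Zara controls Solent.
No other company's threshold is met.
Zara controls 3 companies.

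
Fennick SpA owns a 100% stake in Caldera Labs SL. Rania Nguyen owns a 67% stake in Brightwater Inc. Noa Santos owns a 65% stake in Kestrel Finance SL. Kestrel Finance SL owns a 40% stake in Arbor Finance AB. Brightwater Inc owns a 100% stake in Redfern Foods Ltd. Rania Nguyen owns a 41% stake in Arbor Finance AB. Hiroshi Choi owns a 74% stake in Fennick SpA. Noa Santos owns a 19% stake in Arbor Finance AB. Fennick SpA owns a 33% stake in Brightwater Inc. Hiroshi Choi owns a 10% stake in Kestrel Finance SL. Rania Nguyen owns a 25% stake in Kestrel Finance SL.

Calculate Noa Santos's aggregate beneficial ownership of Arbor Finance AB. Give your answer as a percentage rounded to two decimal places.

Noa reaches Arbor along 2 paths.
Direct stake: 19% = 19%.
Via Kestrel: 65% × 40% = 26%.
Total: 19% + 26% = 45%.
Rounded: 45.00%.

45.00%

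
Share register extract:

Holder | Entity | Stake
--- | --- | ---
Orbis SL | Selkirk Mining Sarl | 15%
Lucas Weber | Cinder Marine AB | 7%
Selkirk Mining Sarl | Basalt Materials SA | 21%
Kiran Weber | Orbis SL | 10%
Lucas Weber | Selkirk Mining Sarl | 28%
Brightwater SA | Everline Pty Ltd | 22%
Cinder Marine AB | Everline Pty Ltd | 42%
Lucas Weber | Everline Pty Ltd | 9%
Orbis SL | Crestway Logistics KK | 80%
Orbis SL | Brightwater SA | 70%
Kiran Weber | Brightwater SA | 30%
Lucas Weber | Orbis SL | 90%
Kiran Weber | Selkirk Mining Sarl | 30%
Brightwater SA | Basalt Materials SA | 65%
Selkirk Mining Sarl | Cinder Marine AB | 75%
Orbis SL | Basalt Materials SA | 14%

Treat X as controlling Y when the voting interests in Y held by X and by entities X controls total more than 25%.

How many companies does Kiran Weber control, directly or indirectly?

Kiran holds 30% of Selkirk, so Kiran controls Selkirk.
Kiran holds 30% of Brightwater, so Kiran controls Brightwater.
Brightwater and Selkirk together hold 65% + 21% = 86% of Basalt, so Kiran controls Basalt.
Selkirk holds 75% of Cinder, so Kiran controls Cinder.
Brightwater and Cinder together hold 22% + 42% = 64% of Everline, so Kiran controls Everline.
No other company's threshold is met.
Kiran controls 5 companies.

5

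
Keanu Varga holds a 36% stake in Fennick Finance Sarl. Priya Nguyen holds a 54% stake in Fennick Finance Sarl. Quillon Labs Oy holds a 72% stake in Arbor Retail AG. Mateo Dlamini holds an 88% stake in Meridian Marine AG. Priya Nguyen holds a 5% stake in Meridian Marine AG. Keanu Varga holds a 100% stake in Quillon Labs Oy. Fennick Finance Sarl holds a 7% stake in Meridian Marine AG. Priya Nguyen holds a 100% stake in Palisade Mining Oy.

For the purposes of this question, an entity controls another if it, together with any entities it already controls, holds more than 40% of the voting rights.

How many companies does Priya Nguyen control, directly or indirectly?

2

Priya holds 54% of Fennick, so Priya controls Fennick.
Priya holds 100% of Palisade, so Priya controls Palisade.
No other company's threshold is met.
Priya controls 2 companies.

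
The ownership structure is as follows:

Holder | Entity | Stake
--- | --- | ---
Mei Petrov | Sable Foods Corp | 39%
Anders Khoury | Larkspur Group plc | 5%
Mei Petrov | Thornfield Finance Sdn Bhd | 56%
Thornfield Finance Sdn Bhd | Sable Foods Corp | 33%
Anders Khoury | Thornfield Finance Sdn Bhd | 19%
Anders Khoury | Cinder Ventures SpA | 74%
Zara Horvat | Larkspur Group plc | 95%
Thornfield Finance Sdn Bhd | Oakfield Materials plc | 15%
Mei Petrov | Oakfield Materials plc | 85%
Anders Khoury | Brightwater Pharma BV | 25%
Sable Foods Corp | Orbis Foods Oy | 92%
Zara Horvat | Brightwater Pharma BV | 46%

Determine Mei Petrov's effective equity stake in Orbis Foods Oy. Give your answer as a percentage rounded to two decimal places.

52.88%

Mei reaches Orbis along 2 paths.
Via Sable: 39% × 92% = 35.88%.
Via Thornfield → Sable: 56% × 33% × 92% = 17.0016%.
Total: 35.88% + 17.0016% = 52.8816%.
Rounded: 52.88%.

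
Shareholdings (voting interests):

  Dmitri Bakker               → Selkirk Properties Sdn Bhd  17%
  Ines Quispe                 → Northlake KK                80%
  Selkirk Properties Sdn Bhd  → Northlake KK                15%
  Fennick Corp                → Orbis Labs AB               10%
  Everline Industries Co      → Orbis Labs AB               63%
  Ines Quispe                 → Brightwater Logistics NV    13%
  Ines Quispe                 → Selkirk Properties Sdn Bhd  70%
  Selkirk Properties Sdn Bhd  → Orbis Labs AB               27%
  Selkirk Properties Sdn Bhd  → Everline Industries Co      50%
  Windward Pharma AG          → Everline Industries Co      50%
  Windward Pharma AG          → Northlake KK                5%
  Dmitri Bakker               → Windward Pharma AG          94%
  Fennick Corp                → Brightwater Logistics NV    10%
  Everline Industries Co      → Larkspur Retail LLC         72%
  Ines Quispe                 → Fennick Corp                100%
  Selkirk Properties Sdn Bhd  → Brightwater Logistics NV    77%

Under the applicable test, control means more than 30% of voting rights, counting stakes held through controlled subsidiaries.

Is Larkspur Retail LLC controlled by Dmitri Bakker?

Dmitri holds 94% of Windward, so Dmitri controls Windward.
Windward holds 50% of Everline, so Dmitri controls Everline.
Everline holds 72% of Larkspur, so Dmitri controls Larkspur.

Yes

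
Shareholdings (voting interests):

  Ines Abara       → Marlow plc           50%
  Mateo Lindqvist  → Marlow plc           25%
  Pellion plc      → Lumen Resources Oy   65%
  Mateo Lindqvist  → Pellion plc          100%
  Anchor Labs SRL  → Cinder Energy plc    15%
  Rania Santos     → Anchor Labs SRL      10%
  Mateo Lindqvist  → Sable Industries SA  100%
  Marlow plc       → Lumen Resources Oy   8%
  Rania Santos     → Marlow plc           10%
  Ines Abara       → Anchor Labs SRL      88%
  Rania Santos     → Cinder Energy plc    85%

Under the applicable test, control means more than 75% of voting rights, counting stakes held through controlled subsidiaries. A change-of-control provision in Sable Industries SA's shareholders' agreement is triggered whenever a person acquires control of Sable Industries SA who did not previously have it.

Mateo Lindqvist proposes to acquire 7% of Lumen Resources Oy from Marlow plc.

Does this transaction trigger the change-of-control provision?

No

The purchase adds only to Mateo's holdings (Marlow's stake shrinks), so Mateo is the only person who could newly come to control Sable.
Mateo holds 100% of Sable, so Mateo controls Sable.
So Mateo already controls Sable before the transaction.
After the purchase, Mateo holds 7% of Lumen directly, and Marlow's stake falls to 1%.
Mateo controlled Sable already, so this is not a new person acquiring control; every other person's position is unchanged or reduced.
No new person acquires control, so the clause is not triggered.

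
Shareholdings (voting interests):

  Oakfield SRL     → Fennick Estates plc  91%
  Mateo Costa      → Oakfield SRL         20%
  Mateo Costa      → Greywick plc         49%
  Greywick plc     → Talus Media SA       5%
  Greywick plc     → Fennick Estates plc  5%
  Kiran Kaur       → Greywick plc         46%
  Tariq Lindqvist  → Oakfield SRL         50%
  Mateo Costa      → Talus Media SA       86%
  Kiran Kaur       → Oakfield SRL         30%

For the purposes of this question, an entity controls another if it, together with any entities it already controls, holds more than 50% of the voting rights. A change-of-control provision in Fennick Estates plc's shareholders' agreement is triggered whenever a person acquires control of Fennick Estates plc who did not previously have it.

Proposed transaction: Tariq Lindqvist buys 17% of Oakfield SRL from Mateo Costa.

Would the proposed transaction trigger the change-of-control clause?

The purchase adds only to Tariq's holdings (Mateo's stake shrinks), so Tariq is the only person who could newly come to control Fennick.
Tariq's largest direct stake is 50% in Oakfield, which does not meet the threshold, so Tariq controls no company.
Neither Tariq nor any entity Tariq controls holds any voting interest in Fennick.
So before the transaction, Tariq does not control Fennick.
After the purchase, Tariq's direct stake in Oakfield rises to 50% + 17% = 67%, and Mateo's stake falls to 3%.
Tariq holds 67% of Oakfield, so Tariq controls Oakfield.
Oakfield holds 91% of Fennick, so Tariq controls Fennick.
Tariq did not control Fennick before and does after, so the clause is triggered.

Yes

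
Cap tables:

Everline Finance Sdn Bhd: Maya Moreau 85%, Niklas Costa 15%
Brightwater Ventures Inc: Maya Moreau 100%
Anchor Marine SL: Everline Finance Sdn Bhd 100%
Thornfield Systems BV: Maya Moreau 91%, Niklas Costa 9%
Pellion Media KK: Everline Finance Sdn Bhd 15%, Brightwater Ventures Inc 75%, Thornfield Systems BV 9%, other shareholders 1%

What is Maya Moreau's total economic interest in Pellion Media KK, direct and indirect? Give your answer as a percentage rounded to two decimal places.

Maya reaches Pellion along 3 paths.
Via Everline: 85% × 15% = 12.75%.
Via Brightwater: 100% × 75% = 75%.
Via Thornfield: 91% × 9% = 8.19%.
Total: 12.75% + 75% + 8.19% = 95.94%.

95.94%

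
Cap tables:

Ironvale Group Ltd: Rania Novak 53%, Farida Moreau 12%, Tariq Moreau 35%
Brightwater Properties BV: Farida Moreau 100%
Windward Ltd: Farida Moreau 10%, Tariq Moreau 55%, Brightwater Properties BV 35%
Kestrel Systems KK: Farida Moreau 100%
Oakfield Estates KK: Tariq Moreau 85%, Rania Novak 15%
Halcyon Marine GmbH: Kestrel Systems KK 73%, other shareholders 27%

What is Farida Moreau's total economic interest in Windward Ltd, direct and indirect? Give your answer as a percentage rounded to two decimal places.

45.00%

Farida reaches Windward along 2 paths.
Direct stake: 10% = 10%.
Via Brightwater: 100% × 35% = 35%.
Total: 10% + 35% = 45%.
Rounded: 45.00%.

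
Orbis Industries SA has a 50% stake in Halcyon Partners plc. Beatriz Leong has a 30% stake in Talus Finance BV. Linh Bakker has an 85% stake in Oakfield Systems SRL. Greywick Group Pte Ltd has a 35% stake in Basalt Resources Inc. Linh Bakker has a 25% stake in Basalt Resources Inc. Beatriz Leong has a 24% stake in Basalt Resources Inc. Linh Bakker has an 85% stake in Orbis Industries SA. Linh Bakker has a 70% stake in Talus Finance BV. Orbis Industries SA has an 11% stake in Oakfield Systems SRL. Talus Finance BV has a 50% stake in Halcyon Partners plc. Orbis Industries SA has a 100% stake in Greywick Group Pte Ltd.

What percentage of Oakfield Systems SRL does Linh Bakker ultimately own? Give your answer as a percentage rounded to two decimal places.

94.35%

Linh reaches Oakfield along 2 paths.
Via Orbis: 85% × 11% = 9.35%.
Direct stake: 85% = 85%.
Total: 9.35% + 85% = 94.35%.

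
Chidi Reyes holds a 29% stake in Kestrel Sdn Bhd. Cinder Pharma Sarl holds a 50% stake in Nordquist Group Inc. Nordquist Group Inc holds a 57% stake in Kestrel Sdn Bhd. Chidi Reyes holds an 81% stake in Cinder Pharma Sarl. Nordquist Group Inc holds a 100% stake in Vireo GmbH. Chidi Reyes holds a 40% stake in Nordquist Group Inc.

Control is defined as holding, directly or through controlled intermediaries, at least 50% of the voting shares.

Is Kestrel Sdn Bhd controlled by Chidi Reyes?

Chidi holds 81% of Cinder, so Chidi controls Cinder.
Cinder and Chidi together hold 50% + 40% = 90% of Nordquist, so Chidi controls Nordquist.
Chidi and Nordquist together hold 29% + 57% = 86% of Kestrel, so Chidi controls Kestrel.

Yes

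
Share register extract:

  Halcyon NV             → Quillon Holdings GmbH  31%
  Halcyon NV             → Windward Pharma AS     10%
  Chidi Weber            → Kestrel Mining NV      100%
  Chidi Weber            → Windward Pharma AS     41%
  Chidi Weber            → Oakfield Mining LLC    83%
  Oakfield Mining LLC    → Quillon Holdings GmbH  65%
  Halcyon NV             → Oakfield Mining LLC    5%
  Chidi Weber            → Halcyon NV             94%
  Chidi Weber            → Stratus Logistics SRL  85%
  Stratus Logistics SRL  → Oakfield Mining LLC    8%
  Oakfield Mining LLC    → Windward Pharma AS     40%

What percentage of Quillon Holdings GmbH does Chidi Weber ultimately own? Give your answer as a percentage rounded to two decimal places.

Chidi reaches Quillon along 4 paths.
Via Halcyon: 94% × 31% = 29.14%.
Via Oakfield: 83% × 65% = 53.95%.
Via Halcyon → Oakfield: 94% × 5% × 65% = 3.055%.
Via Stratus → Oakfield: 85% × 8% × 65% = 4.42%.
Total: 29.14% + 53.95% + 3.055% + 4.42% = 90.565%.
Rounded: 90.57%.

90.57%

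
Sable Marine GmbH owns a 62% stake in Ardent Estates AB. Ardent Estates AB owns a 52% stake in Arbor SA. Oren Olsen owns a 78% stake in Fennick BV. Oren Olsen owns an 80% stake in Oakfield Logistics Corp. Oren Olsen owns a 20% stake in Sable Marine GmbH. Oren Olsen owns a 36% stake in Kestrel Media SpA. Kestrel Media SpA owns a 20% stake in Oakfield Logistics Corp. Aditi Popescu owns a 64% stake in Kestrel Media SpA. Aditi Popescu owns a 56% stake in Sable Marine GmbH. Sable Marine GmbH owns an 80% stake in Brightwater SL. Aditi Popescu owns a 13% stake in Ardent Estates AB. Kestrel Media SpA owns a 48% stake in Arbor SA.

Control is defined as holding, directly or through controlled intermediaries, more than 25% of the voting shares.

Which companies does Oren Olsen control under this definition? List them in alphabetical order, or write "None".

Oren holds 36% of Kestrel, so Oren controls Kestrel.
Oren and Kestrel together hold 80% + 20% = 100% of Oakfield, so Oren controls Oakfield.
Kestrel holds 48% of Arbor, so Oren controls Arbor.
Oren holds 78% of Fennick, so Oren controls Fennick.
No other company's threshold is met.

Arbor SA, Fennick BV, Kestrel Media SpA, Oakfield Logistics Corp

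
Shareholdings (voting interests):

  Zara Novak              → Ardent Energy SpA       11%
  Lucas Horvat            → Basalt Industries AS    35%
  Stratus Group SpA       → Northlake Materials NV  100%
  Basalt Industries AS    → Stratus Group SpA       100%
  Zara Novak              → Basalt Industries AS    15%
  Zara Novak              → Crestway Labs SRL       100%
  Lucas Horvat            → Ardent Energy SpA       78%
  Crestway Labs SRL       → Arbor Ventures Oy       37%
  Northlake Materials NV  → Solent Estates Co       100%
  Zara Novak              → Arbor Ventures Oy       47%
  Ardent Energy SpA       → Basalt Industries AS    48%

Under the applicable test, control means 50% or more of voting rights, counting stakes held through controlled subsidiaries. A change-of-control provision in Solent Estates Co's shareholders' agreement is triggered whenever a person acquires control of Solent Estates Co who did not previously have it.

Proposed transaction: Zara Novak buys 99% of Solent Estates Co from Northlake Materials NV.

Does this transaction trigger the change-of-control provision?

The purchase adds only to Zara's holdings (Northlake's stake shrinks), so Zara is the only person who could newly come to control Solent.
Zara holds 100% of Crestway, so Zara controls Crestway.
Crestway and Zara together hold 37% + 47% = 84% of Arbor, so Zara controls Arbor.
Neither Zara nor any entity Zara controls holds any voting interest in Solent.
So before the transaction, Zara does not control Solent.
After the purchase, Zara holds 99% of Solent directly, and Northlake's stake falls to 1%.
Zara holds 99% of Solent, so Zara controls Solent.
Zara did not control Solent before and does after, so the clause is triggered.

Yes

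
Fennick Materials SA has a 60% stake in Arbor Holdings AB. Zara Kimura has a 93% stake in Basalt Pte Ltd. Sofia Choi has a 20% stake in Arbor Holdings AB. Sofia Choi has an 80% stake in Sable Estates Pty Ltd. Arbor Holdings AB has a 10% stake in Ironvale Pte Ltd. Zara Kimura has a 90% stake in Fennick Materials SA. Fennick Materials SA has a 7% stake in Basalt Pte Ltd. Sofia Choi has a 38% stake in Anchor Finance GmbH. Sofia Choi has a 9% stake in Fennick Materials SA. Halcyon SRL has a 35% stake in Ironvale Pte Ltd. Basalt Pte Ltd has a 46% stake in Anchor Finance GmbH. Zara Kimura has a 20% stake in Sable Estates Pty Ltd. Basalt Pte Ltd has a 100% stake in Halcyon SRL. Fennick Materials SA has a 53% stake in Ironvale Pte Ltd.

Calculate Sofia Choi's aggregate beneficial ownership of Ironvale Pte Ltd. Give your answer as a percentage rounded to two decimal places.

Sofia reaches Ironvale along 4 paths.
Via Fennick → Arbor: 9% × 60% × 10% = 0.54%.
Via Arbor: 20% × 10% = 2%.
Via Fennick → Basalt → Halcyon: 9% × 7% × 100% × 35% = 0.2205%.
Via Fennick: 9% × 53% = 4.77%.
Total: 0.54% + 2% + 0.2205% + 4.77% = 7.5305%.
Rounded: 7.53%.

7.53%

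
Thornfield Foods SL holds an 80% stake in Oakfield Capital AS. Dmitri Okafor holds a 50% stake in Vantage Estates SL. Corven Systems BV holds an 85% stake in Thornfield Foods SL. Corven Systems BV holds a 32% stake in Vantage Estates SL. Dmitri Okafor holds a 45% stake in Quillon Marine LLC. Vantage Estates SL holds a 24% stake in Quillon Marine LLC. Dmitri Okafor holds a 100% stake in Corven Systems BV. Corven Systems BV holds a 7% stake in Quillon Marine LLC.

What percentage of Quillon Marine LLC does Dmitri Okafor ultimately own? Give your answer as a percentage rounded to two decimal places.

Dmitri reaches Quillon along 4 paths.
Direct stake: 45% = 45%.
Via Corven → Vantage: 100% × 32% × 24% = 7.68%.
Via Vantage: 50% × 24% = 12%.
Via Corven: 100% × 7% = 7%.
Total: 45% + 7.68% + 12% + 7% = 71.68%.

71.68%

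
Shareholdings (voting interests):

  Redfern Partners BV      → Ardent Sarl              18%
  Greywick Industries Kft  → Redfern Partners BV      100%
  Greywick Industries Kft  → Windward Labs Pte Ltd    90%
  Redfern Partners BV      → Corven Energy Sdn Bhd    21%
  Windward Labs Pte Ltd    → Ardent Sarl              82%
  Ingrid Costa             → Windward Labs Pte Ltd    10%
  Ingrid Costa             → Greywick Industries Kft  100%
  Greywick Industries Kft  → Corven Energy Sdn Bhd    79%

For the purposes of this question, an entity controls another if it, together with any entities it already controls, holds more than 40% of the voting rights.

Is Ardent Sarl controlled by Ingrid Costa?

Ingrid holds 100% of Greywick, so Ingrid controls Greywick.
Greywick and Ingrid together hold 90% + 10% = 100% of Windward, so Ingrid controls Windward.
Greywick holds 100% of Redfern, so Ingrid controls Redfern.
Redfern and Windward together hold 18% + 82% = 100% of Ardent, so Ingrid controls Ardent.

Yes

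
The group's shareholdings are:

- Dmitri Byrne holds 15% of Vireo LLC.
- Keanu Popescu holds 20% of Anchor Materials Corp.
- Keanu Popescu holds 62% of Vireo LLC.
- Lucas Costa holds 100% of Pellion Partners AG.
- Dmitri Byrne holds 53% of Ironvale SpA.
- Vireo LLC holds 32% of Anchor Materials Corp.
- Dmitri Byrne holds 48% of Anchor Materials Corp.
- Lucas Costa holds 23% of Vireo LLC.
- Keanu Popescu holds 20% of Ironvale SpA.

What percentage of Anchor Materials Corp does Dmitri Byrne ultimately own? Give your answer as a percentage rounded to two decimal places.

52.80%

Dmitri reaches Anchor along 2 paths.
Via Vireo: 15% × 32% = 4.8%.
Direct stake: 48% = 48%.
Total: 4.8% + 48% = 52.8%.
Rounded: 52.80%.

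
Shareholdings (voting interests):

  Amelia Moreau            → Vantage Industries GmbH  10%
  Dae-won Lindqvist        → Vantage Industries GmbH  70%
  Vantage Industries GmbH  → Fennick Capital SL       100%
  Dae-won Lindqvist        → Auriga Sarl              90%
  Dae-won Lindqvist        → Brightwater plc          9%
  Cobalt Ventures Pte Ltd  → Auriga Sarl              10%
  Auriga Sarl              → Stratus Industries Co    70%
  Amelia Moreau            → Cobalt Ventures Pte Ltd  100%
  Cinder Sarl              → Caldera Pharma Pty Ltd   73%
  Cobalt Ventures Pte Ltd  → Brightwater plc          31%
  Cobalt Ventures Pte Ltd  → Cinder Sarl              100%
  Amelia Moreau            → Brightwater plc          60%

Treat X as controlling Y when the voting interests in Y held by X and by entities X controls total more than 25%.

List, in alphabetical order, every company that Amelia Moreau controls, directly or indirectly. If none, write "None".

Brightwater plc, Caldera Pharma Pty Ltd, Cinder Sarl, Cobalt Ventures Pte Ltd

Amelia holds 100% of Cobalt, so Amelia controls Cobalt.
Cobalt holds 100% of Cinder, so Amelia controls Cinder.
Amelia and Cobalt together hold 60% + 31% = 91% of Brightwater, so Amelia controls Brightwater.
Cinder holds 73% of Caldera, so Amelia controls Caldera.
No other company's threshold is met.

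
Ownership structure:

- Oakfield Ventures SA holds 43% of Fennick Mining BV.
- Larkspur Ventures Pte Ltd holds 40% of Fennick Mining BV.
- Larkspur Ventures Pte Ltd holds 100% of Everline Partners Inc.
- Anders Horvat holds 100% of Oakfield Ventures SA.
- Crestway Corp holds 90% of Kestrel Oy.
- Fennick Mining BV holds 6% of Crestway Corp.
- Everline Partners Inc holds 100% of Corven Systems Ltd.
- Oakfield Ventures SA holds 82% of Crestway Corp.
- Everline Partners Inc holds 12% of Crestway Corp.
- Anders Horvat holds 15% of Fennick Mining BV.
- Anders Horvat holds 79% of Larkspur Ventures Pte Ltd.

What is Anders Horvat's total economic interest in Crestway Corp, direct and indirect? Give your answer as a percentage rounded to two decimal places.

96.86%

Anders reaches Crestway along 5 paths.
Via Oakfield → Fennick: 100% × 43% × 6% = 2.58%.
Via Fennick: 15% × 6% = 0.9%.
Via Larkspur → Fennick: 79% × 40% × 6% = 1.896%.
Via Oakfield: 100% × 82% = 82%.
Via Larkspur → Everline: 79% × 100% × 12% = 9.48%.
Total: 2.58% + 0.9% + 1.896% + 82% + 9.48% = 96.856%.
Rounded: 96.86%.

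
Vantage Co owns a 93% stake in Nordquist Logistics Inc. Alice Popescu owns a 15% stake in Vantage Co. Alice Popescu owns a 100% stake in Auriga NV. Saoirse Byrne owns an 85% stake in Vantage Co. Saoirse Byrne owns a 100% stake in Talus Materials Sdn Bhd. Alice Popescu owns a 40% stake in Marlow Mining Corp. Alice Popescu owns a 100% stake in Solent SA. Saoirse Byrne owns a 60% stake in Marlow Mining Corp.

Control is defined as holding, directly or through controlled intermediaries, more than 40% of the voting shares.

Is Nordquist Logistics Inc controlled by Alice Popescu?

Alice holds 100% of Auriga, so Alice controls Auriga.
Alice holds 100% of Solent, so Alice controls Solent.
Neither Alice nor any entity Alice controls holds any voting interest in Nordquist.
So Alice does not control Nordquist.

No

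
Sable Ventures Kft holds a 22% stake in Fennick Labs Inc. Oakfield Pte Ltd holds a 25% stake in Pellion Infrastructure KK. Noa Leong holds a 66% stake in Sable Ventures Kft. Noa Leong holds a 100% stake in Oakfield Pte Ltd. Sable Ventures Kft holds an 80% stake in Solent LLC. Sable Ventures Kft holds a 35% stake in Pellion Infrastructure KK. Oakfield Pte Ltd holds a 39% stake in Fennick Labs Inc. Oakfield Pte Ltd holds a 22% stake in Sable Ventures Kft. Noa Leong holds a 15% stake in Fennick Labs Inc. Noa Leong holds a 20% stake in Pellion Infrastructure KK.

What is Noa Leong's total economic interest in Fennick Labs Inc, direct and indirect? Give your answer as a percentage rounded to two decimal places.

73.36%

Noa reaches Fennick along 4 paths.
Direct stake: 15% = 15%.
Via Oakfield → Sable: 100% × 22% × 22% = 4.84%.
Via Sable: 66% × 22% = 14.52%.
Via Oakfield: 100% × 39% = 39%.
Total: 15% + 4.84% + 14.52% + 39% = 73.36%.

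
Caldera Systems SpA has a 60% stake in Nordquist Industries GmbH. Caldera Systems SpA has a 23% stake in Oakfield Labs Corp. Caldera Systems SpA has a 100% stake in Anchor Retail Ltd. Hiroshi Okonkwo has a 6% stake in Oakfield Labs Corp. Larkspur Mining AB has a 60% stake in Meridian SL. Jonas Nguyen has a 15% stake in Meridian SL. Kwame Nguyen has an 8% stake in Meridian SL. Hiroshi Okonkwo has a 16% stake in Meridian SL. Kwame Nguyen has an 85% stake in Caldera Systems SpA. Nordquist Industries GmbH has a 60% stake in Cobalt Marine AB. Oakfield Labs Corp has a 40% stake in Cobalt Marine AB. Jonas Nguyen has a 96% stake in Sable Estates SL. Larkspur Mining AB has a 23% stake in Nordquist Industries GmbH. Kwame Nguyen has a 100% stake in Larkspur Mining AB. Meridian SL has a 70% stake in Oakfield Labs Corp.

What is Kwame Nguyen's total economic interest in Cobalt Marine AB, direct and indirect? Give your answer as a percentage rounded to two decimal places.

71.26%

Kwame reaches Cobalt along 5 paths.
Via Caldera → Oakfield: 85% × 23% × 40% = 7.82%.
Via Larkspur → Meridian → Oakfield: 100% × 60% × 70% × 40% = 16.8%.
Via Meridian → Oakfield: 8% × 70% × 40% = 2.24%.
Via Larkspur → Nordquist: 100% × 23% × 60% = 13.8%.
Via Caldera → Nordquist: 85% × 60% × 60% = 30.6%.
Total: 7.82% + 16.8% + 2.24% + 13.8% + 30.6% = 71.26%.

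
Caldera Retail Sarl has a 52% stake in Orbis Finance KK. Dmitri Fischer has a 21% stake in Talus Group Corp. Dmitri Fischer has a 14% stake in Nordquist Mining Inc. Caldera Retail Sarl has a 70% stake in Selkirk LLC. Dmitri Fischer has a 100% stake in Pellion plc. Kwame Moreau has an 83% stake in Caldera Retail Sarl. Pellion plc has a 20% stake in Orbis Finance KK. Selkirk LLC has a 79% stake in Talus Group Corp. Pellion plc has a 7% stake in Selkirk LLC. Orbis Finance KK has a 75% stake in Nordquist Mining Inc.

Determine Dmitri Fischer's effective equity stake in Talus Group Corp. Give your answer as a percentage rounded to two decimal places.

26.53%

Dmitri reaches Talus along 2 paths.
Direct stake: 21% = 21%.
Via Pellion → Selkirk: 100% × 7% × 79% = 5.53%.
Total: 21% + 5.53% = 26.53%.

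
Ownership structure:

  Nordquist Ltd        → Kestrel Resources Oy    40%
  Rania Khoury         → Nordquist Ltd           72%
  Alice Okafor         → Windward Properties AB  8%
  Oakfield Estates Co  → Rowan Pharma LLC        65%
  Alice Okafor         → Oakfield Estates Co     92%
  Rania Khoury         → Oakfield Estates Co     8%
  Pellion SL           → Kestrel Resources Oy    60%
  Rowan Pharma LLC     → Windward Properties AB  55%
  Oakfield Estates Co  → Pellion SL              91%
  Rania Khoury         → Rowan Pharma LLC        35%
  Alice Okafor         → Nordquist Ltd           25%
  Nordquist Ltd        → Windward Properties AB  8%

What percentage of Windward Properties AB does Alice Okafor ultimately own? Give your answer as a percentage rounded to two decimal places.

Alice reaches Windward along 3 paths.
Via Oakfield → Rowan: 92% × 65% × 55% = 32.89%.
Via Nordquist: 25% × 8% = 2%.
Direct stake: 8% = 8%.
Total: 32.89% + 2% + 8% = 42.89%.

42.89%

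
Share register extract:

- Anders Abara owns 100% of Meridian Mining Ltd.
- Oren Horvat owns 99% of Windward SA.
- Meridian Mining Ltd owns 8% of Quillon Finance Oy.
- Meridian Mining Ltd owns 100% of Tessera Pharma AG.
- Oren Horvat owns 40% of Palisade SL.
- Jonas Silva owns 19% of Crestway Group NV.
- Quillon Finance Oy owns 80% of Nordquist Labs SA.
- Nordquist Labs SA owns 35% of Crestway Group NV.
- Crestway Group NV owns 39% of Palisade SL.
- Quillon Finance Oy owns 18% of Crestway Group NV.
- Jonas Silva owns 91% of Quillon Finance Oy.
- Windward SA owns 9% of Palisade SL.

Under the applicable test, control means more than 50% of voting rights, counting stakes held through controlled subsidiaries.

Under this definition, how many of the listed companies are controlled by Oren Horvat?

Oren holds 99% of Windward, so Oren controls Windward.
No other company's threshold is met.
Oren controls 1 company.

1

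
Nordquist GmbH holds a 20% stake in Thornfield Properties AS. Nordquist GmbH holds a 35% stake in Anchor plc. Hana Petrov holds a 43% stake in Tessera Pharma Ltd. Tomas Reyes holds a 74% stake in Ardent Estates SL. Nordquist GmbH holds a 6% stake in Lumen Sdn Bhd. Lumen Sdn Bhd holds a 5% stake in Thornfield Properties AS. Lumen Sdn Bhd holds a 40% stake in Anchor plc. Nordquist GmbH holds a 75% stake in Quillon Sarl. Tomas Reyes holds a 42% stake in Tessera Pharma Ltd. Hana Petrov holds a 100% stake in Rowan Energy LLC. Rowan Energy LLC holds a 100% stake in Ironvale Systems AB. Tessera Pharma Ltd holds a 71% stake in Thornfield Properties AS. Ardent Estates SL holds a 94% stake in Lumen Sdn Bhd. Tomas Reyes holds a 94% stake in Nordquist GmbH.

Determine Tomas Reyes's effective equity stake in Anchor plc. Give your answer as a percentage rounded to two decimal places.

Tomas reaches Anchor along 3 paths.
Via Nordquist: 94% × 35% = 32.9%.
Via Ardent → Lumen: 74% × 94% × 40% = 27.824%.
Via Nordquist → Lumen: 94% × 6% × 40% = 2.256%.
Total: 32.9% + 27.824% + 2.256% = 62.98%.

62.98%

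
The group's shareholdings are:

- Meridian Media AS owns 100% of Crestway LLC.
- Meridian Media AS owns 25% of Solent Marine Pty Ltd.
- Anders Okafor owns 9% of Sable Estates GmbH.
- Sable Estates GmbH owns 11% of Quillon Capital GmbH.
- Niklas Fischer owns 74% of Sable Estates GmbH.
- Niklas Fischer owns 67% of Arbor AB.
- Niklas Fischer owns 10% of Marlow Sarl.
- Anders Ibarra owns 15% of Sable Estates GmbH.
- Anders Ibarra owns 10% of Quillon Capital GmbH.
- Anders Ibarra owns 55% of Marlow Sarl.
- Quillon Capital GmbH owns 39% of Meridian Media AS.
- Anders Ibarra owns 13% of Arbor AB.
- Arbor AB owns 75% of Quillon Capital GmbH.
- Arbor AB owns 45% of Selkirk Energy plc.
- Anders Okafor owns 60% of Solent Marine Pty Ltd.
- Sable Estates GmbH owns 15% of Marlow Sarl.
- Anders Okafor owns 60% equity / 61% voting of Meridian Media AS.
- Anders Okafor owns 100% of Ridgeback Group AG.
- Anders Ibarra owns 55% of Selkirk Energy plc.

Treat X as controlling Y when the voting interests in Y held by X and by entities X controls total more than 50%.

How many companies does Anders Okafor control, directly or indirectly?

4

Anders Okafor holds 61% of Meridian, so Anders Okafor controls Meridian.
Meridian holds 100% of Crestway, so Anders Okafor controls Crestway.
Meridian and Anders Okafor together hold 25% + 60% = 85% of Solent, so Anders Okafor controls Solent.
Anders Okafor holds 100% of Ridgeback, so Anders Okafor controls Ridgeback.
No other company's threshold is met.
Anders Okafor controls 4 companies.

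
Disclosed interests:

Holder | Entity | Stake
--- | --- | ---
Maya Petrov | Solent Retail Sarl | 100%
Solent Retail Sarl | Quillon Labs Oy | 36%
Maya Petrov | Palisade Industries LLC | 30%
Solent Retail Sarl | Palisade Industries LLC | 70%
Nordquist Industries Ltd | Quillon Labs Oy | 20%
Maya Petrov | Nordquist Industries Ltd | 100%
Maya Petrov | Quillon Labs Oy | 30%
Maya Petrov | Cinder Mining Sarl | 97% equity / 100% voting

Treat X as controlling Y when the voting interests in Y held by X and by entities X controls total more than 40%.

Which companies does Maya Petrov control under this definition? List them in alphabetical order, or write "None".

Cinder Mining Sarl, Nordquist Industries Ltd, Palisade Industries LLC, Quillon Labs Oy, Solent Retail Sarl

Maya holds 100% of Solent, so Maya controls Solent.
Maya holds 100% of Nordquist, so Maya controls Nordquist.
Maya holds 100% of Cinder, so Maya controls Cinder.
Nordquist and Maya and Solent together hold 20% + 30% + 36% = 86% of Quillon, so Maya controls Quillon.
Solent and Maya together hold 70% + 30% = 100% of Palisade, so Maya controls Palisade.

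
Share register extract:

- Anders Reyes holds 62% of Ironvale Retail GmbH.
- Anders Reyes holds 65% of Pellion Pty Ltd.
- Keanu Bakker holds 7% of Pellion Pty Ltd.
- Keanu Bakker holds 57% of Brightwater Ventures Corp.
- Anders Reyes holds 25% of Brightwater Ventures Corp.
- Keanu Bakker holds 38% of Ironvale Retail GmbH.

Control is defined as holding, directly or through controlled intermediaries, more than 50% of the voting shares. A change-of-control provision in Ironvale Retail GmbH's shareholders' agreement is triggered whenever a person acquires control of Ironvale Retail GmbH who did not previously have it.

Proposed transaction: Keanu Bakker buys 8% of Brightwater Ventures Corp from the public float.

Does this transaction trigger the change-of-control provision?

The purchase changes only Keanu's holdings, so Keanu is the only person who could newly come to control Ironvale.
Keanu holds 57% of Brightwater, so Keanu controls Brightwater.
In Ironvale, Keanu's side holds only 38%, not > 50%.
So before the transaction, Keanu does not control Ironvale.
After the purchase, Keanu's direct stake in Brightwater rises to 57% + 8% = 65%.
Keanu holds 65% of Brightwater, so Keanu controls Brightwater.
After the transaction, Keanu's side holds 38% of Ironvale, not > 50%, so Keanu still does not control Ironvale.
No new person acquires control, so the clause is not triggered.

No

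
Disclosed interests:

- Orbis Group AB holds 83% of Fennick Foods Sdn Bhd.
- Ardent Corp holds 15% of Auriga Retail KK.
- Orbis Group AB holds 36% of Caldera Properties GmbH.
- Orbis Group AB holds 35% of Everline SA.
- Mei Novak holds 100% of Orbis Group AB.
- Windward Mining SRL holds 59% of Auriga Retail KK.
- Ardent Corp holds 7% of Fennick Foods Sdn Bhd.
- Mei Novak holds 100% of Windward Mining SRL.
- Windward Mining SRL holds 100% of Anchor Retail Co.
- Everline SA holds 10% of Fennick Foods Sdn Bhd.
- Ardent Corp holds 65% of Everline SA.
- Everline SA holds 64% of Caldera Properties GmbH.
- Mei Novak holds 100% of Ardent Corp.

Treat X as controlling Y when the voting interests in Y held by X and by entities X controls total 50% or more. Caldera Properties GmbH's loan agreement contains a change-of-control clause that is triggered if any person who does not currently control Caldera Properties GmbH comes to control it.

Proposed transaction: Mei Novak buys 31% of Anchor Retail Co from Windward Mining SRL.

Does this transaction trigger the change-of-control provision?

No

The purchase adds only to Mei's holdings (Windward's stake shrinks), so Mei is the only person who could newly come to control Caldera.
Mei holds 100% of Orbis, so Mei controls Orbis.
Mei holds 100% of Ardent, so Mei controls Ardent.
Ardent and Orbis together hold 65% + 35% = 100% of Everline, so Mei controls Everline.
Everline and Orbis together hold 64% + 36% = 100% of Caldera, so Mei controls Caldera.
So Mei already controls Caldera before the transaction.
After the purchase, Mei holds 31% of Anchor directly, and Windward's stake falls to 69%.
Mei controlled Caldera already, so this is not a new person acquiring control; every other person's position is unchanged or reduced.
No new person acquires control, so the clause is not triggered.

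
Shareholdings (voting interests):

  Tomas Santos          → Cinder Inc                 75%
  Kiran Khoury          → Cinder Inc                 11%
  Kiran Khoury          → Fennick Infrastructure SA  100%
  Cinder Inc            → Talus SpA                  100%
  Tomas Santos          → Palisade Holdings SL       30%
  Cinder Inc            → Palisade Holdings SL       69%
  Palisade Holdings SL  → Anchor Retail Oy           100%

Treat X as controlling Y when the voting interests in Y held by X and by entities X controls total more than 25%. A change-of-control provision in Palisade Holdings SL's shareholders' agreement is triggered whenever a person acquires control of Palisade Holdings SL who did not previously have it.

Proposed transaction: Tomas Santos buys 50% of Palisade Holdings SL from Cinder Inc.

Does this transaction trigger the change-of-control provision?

The purchase adds only to Tomas's holdings (Cinder's stake shrinks), so Tomas is the only person who could newly come to control Palisade.
Tomas holds 75% of Cinder, so Tomas controls Cinder.
Cinder and Tomas together hold 69% + 30% = 99% of Palisade, so Tomas controls Palisade.
So Tomas already controls Palisade before the transaction.
After the purchase, Tomas's direct stake in Palisade rises to 30% + 50% = 80%, and Cinder's stake falls to 19%.
Tomas controlled Palisade already, so this is not a new person acquiring control; every other person's position is unchanged or reduced.
No new person acquires control, so the clause is not triggered.

No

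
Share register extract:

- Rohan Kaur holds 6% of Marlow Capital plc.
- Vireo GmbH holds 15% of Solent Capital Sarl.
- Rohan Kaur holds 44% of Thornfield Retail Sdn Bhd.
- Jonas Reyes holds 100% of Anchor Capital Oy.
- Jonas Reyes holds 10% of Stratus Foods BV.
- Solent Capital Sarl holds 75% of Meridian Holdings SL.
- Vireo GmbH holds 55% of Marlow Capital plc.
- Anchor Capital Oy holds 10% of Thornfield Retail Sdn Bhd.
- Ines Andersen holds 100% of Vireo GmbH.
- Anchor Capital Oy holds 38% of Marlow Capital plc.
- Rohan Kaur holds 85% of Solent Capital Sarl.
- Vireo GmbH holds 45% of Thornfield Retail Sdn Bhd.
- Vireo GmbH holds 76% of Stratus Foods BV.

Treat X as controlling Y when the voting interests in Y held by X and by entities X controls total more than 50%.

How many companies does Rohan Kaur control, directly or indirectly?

Rohan holds 85% of Solent, so Rohan controls Solent.
Solent holds 75% of Meridian, so Rohan controls Meridian.
No other company's threshold is met.
Rohan controls 2 companies.

2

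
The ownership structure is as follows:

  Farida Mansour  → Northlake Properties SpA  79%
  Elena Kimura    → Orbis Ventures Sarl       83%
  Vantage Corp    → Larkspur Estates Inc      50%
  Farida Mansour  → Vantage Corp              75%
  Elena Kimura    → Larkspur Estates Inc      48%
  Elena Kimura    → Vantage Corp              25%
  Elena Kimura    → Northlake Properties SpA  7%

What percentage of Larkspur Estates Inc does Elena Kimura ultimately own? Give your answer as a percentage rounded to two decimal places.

Elena reaches Larkspur along 2 paths.
Direct stake: 48% = 48%.
Via Vantage: 25% × 50% = 12.5%.
Total: 48% + 12.5% = 60.5%.
Rounded: 60.50%.

60.50%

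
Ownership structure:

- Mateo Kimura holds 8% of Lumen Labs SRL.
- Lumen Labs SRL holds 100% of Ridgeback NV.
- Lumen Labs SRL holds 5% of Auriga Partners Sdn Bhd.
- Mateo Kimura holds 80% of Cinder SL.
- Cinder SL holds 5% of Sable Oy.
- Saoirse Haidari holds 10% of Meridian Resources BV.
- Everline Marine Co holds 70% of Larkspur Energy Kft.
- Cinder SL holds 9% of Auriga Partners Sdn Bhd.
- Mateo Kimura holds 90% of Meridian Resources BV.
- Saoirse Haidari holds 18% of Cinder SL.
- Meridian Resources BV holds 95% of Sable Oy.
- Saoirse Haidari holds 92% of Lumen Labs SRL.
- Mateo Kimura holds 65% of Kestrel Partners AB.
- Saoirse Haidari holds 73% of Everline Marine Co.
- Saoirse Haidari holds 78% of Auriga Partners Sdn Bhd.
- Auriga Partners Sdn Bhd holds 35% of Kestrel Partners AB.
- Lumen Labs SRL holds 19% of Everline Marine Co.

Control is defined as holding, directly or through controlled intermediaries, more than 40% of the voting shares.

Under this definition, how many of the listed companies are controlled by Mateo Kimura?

Mateo holds 80% of Cinder, so Mateo controls Cinder.
Mateo holds 90% of Meridian, so Mateo controls Meridian.
Mateo holds 65% of Kestrel, so Mateo controls Kestrel.
Meridian and Cinder together hold 95% + 5% = 100% of Sable, so Mateo controls Sable.
No other company's threshold is met.
Mateo controls 4 companies.

4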